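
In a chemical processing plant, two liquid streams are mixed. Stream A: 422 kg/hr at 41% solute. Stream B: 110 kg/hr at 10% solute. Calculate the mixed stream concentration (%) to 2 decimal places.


Mass balance on solute: F1*x1 + F2*x2 = F3*x3
F3 = F1 + F2 = 422 + 110 = 532 kg/hr
x3 = (F1*x1 + F2*x2)/F3
x3 = (422*0.41 + 110*0.1) / 532
x3 = 34.59%


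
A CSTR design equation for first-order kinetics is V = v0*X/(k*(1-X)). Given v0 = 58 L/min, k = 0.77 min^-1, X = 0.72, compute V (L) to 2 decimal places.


V = v0 * X / (k * (1 - X))
V = 58 * 0.72 / (0.77 * (1 - 0.72))
V = 41.76 / (0.77 * 0.28)
V = 41.76 / 0.2156
V = 193.69 L


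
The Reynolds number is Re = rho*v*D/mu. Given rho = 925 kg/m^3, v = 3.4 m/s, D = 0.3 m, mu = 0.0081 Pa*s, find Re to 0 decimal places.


Re = rho * v * D / mu
Re = 925 * 3.4 * 0.3 / 0.0081
Re = 943.5 / 0.0081
Re = 116481


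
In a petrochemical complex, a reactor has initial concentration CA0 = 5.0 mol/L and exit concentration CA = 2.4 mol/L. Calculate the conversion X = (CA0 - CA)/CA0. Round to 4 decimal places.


X = (CA0 - CA) / CA0
X = (5.0 - 2.4) / 5.0
X = 2.6 / 5.0
X = 0.5200


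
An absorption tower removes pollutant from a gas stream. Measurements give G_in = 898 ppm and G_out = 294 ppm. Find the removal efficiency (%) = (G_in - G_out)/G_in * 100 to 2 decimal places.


Efficiency = (G_in - G_out) / G_in * 100%
Efficiency = (898 - 294) / 898 * 100
Efficiency = 604 / 898 * 100
Efficiency = 67.26%


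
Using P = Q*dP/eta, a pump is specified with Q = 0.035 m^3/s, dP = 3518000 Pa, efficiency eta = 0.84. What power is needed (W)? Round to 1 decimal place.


P = Q * dP / eta
P = 0.035 * 3518000 / 0.84
P = 123130.0 / 0.84
P = 146583.3 W


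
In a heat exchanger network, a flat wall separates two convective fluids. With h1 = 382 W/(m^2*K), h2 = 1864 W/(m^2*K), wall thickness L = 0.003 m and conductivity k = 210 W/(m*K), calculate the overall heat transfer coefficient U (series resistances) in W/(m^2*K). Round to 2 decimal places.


1/U = 1/h1 + L/k + 1/h2
1/U = 1/382 + 0.003/210 + 1/1864
1/U = 0.002617801 + 1.42857e-05 + 0.0005364807
1/U = 0.0031685674
U = 315.60 W/(m^2*K)


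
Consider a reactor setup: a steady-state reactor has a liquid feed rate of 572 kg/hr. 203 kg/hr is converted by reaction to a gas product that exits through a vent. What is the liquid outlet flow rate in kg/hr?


Steady-state mass balance on the main outlet: F_out = F_in - F_removed
F_out = 572 - 203
F_out = 369 kg/hr


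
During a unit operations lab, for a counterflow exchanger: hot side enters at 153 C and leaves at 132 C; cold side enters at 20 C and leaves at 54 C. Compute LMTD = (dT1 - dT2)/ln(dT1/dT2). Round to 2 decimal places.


dT1 = Th_in - Tc_out = 153 - 54 = 99
dT2 = Th_out - Tc_in = 132 - 20 = 112
LMTD = (dT1 - dT2) / ln(dT1/dT2)
LMTD = (99 - 112) / ln(99/112)
LMTD = 105.37 K


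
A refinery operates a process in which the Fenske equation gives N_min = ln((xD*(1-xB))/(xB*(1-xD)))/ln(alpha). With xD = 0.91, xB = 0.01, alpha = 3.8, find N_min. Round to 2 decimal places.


N_min = ln((xD*(1-xB))/(xB*(1-xD))) / ln(alpha)
Numerator inside ln: 0.9009 / 0.0009 = 1001.0
ln(1001.0) = 6.908755
ln(alpha) = ln(3.8) = 1.335001
N_min = 6.908755 / 1.335001 = 5.18


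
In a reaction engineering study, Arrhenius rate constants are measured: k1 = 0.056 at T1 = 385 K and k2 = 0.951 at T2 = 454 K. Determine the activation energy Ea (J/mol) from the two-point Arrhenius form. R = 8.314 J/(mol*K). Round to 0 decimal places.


Ea = R * ln(k2/k1) / (1/T1 - 1/T2)
ln(k2/k1) = ln(0.951/0.056) = 2.8321624
1/T1 - 1/T2 = 1/385 - 1/454 = 0.000394759426
Ea = 8.314 * 2.8321624 / 0.000394759426
Ea = 59648 J/mol


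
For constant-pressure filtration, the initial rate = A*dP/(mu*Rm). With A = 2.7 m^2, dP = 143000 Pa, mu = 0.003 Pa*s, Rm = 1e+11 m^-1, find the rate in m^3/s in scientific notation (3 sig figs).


rate = A * dP / (mu * Rm)
rate = 2.7 * 143000 / (0.003 * 1e+11)
rate = 386100.0 / 3.000e+08
rate = 1.29e-03 m^3/s


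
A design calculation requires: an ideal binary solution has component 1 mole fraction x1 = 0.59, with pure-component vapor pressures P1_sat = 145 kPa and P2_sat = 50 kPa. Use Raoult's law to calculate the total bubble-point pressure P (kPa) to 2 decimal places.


P = x1*P1_sat + x2*P2_sat
x2 = 1 - x1 = 1 - 0.59 = 0.41
P = 0.59*145 + 0.41*50
P = 85.55 + 20.5
P = 106.05 kPa


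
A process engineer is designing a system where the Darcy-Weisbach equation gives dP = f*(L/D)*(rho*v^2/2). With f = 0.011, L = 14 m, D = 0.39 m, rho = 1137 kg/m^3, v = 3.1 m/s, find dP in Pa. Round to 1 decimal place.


dP = f * (L/D) * (rho*v^2/2)
dP = 0.011 * (14/0.39) * (1137*3.1^2/2)
L/D = 35.8974359
rho*v^2/2 = 1137*9.61/2 = 5463.285
dP = 0.011 * 35.8974359 * 5463.285
dP = 2157.3 Pa


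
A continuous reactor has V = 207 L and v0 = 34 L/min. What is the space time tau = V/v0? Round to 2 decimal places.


tau = V / v0
tau = 207 / 34
tau = 6.09 min


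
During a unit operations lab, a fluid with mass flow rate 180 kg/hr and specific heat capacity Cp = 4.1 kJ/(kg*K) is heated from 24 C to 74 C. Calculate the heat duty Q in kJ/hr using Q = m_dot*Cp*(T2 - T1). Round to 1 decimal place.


Q = m_dot * Cp * (T2 - T1)
Q = 180 * 4.1 * (74 - 24)
Q = 180 * 4.1 * 50
Q = 36900.0 kJ/hr


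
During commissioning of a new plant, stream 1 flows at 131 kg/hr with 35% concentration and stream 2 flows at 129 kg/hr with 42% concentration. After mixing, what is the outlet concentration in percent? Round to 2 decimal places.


Mass balance on solute: F1*x1 + F2*x2 = F3*x3
F3 = F1 + F2 = 131 + 129 = 260 kg/hr
x3 = (F1*x1 + F2*x2)/F3
x3 = (131*0.35 + 129*0.42) / 260
x3 = 38.47%


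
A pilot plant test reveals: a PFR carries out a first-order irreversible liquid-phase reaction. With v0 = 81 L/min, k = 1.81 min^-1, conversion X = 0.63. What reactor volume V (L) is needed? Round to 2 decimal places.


V = (v0/k) * ln(1/(1-X))
V = (81/1.81) * ln(1/(1-0.63))
V = 44.751381 * ln(2.702703)
V = 44.751381 * 0.994252
V = 44.49 L


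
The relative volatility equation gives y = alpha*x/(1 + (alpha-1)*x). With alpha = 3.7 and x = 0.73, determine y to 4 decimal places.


y = alpha*x / (1 + (alpha-1)*x)
y = 3.7*0.73 / (1 + (3.7-1)*0.73)
y = 2.701 / (1 + 1.971)
y = 2.701 / 2.971
y = 0.9091


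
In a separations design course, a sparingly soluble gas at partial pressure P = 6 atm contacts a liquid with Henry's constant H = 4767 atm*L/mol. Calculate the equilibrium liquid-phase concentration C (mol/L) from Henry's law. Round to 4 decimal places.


C = P / H
C = 6 / 4767
C = 0.0013 mol/L


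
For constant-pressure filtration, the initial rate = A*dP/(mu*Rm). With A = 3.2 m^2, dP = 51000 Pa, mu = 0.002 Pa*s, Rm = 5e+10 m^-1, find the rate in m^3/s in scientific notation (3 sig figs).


rate = A * dP / (mu * Rm)
rate = 3.2 * 51000 / (0.002 * 5e+10)
rate = 163200.0 / 1.000e+08
rate = 1.63e-03 m^3/s


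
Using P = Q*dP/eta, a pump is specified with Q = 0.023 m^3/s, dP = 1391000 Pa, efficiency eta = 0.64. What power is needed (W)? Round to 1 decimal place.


P = Q * dP / eta
P = 0.023 * 1391000 / 0.64
P = 31993.0 / 0.64
P = 49989.1 W


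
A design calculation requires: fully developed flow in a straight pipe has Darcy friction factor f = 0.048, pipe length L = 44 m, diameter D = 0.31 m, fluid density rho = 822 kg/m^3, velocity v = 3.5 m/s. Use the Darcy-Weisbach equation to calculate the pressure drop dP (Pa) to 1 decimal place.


dP = f * (L/D) * (rho*v^2/2)
dP = 0.048 * (44/0.31) * (822*3.5^2/2)
L/D = 141.93548387
rho*v^2/2 = 822*12.25/2 = 5034.75
dP = 0.048 * 141.93548387 * 5034.75
dP = 34301.3 Pa


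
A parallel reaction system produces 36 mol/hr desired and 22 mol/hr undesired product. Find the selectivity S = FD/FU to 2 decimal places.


S = desired product rate / undesired product rate
S = 36 / 22
S = 1.64


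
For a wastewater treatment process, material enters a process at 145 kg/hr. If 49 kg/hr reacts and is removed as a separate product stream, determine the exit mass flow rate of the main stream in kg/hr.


Steady-state mass balance on the main outlet: F_out = F_in - F_removed
F_out = 145 - 49
F_out = 96 kg/hr


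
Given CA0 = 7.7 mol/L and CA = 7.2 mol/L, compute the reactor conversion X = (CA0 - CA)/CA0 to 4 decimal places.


X = (CA0 - CA) / CA0
X = (7.7 - 7.2) / 7.7
X = 0.5 / 7.7
X = 0.0649


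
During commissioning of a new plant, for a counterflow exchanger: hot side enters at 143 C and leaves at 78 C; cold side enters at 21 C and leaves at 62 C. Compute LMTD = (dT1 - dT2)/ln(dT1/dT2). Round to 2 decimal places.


dT1 = Th_in - Tc_out = 143 - 62 = 81
dT2 = Th_out - Tc_in = 78 - 21 = 57
LMTD = (dT1 - dT2) / ln(dT1/dT2)
LMTD = (81 - 57) / ln(81/57)
LMTD = 68.30 K


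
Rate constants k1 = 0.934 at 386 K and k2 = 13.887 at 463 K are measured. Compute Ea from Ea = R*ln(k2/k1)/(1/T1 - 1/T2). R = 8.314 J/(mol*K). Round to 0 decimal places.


Ea = R * ln(k2/k1) / (1/T1 - 1/T2)
ln(k2/k1) = ln(13.887/0.934) = 2.699232
1/T1 - 1/T2 = 1/386 - 1/463 = 0.000430846361
Ea = 8.314 * 2.699232 / 0.000430846361
Ea = 52087 J/mol


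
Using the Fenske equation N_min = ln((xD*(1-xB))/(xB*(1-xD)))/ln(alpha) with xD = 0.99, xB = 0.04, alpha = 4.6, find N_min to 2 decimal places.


N_min = ln((xD*(1-xB))/(xB*(1-xD))) / ln(alpha)
Numerator inside ln: 0.9504 / 0.0004 = 2376.0
ln(2376.0) = 7.773174
ln(alpha) = ln(4.6) = 1.526056
N_min = 7.773174 / 1.526056 = 5.09


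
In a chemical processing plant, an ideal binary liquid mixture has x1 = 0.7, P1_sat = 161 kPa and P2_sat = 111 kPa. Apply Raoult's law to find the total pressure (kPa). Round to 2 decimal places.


P = x1*P1_sat + x2*P2_sat
x2 = 1 - x1 = 1 - 0.7 = 0.3
P = 0.7*161 + 0.3*111
P = 112.7 + 33.3
P = 146.00 kPa


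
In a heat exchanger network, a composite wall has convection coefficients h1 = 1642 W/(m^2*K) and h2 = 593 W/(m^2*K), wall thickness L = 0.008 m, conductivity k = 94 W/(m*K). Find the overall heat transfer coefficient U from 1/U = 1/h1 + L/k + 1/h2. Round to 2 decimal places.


1/U = 1/h1 + L/k + 1/h2
1/U = 1/1642 + 0.008/94 + 1/593
1/U = 0.0006090134 + 8.51064e-05 + 0.0016863406
1/U = 0.0023804604
U = 420.09 W/(m^2*K)


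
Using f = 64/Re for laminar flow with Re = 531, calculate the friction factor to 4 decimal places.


f = 64 / Re
f = 64 / 531
f = 0.1205


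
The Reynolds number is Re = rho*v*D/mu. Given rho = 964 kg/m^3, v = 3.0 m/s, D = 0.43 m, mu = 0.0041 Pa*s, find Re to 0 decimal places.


Re = rho * v * D / mu
Re = 964 * 3.0 * 0.43 / 0.0041
Re = 1243.56 / 0.0041
Re = 303307


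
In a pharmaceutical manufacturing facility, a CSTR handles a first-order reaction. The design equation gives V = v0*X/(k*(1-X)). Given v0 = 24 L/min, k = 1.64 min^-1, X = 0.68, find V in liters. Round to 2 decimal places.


V = v0 * X / (k * (1 - X))
V = 24 * 0.68 / (1.64 * (1 - 0.68))
V = 16.32 / (1.64 * 0.32)
V = 16.32 / 0.5248
V = 31.10 L


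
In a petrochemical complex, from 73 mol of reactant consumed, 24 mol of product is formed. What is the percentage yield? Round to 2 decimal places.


Yield = (moles product / moles consumed) * 100%
Yield = (24 / 73) * 100
Yield = 0.3288 * 100
Yield = 32.88%


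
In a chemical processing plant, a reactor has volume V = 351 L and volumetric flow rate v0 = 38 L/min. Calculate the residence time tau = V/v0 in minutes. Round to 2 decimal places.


tau = V / v0
tau = 351 / 38
tau = 9.24 min


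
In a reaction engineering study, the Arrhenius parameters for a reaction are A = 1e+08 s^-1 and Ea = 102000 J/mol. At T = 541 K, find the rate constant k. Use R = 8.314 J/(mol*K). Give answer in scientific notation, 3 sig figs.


k = A * exp(-Ea/(R*T))
k = 1e+08 * exp(-102000 / (8.314 * 541))
k = 1e+08 * exp(-22.67738)
k = 1.42e-02


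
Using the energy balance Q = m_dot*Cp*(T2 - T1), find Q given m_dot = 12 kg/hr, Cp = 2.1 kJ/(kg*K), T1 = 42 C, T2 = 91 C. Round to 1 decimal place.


Q = m_dot * Cp * (T2 - T1)
Q = 12 * 2.1 * (91 - 42)
Q = 12 * 2.1 * 49
Q = 1234.8 kJ/hr


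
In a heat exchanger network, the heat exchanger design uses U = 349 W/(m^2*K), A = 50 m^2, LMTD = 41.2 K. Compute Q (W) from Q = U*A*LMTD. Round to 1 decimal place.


Q = U * A * LMTD
Q = 349 * 50 * 41.2
Q = 718940.0 W


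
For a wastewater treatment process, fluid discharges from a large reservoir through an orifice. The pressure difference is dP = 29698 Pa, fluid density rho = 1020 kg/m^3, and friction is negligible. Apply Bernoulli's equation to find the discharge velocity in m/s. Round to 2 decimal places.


v = sqrt(2*dP/rho)
v = sqrt(2*29698/1020)
v = sqrt(58.231373)
v = 7.63 m/s


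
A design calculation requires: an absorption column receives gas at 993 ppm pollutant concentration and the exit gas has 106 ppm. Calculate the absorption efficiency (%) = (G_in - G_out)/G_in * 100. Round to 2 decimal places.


Efficiency = (G_in - G_out) / G_in * 100%
Efficiency = (993 - 106) / 993 * 100
Efficiency = 887 / 993 * 100
Efficiency = 89.33%


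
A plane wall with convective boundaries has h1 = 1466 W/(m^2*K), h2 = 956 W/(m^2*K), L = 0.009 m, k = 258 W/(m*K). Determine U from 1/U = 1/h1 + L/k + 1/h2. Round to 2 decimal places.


1/U = 1/h1 + L/k + 1/h2
1/U = 1/1466 + 0.009/258 + 1/956
1/U = 0.0006821282 + 3.48837e-05 + 0.0010460251
1/U = 0.001763037
U = 567.20 W/(m^2*K)


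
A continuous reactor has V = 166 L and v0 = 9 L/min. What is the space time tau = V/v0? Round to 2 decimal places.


tau = V / v0
tau = 166 / 9
tau = 18.44 min


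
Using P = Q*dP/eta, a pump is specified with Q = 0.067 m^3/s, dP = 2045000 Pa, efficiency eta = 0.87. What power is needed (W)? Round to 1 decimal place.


P = Q * dP / eta
P = 0.067 * 2045000 / 0.87
P = 137015.0 / 0.87
P = 157488.5 W


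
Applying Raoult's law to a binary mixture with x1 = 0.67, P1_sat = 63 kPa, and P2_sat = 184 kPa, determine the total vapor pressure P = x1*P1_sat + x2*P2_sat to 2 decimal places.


P = x1*P1_sat + x2*P2_sat
x2 = 1 - x1 = 1 - 0.67 = 0.33
P = 0.67*63 + 0.33*184
P = 42.21 + 60.72
P = 102.93 kPa


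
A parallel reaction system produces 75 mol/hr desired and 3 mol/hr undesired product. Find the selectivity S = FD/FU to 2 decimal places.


S = desired product rate / undesired product rate
S = 75 / 3
S = 25.00


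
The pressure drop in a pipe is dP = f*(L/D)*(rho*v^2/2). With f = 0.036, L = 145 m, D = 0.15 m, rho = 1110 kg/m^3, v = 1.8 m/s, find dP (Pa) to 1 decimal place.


dP = f * (L/D) * (rho*v^2/2)
dP = 0.036 * (145/0.15) * (1110*1.8^2/2)
L/D = 966.66666667
rho*v^2/2 = 1110*3.24/2 = 1798.2
dP = 0.036 * 966.66666667 * 1798.2
dP = 62577.4 Pa


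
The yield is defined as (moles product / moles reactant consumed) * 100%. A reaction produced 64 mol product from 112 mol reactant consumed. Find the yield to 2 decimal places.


Yield = (moles product / moles consumed) * 100%
Yield = (64 / 112) * 100
Yield = 0.5714 * 100
Yield = 57.14%


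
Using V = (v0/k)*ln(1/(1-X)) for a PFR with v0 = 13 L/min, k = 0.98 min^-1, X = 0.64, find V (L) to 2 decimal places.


V = (v0/k) * ln(1/(1-X))
V = (13/0.98) * ln(1/(1-0.64))
V = 13.265306 * ln(2.777778)
V = 13.265306 * 1.021651
V = 13.55 L


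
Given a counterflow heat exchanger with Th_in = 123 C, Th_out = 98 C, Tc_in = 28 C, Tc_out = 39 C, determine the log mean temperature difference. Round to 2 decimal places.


dT1 = Th_in - Tc_out = 123 - 39 = 84
dT2 = Th_out - Tc_in = 98 - 28 = 70
LMTD = (dT1 - dT2) / ln(dT1/dT2)
LMTD = (84 - 70) / ln(84/70)
LMTD = 76.79 K


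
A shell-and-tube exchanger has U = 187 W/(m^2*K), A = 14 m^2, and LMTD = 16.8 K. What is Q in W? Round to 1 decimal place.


Q = U * A * LMTD
Q = 187 * 14 * 16.8
Q = 43982.4 W


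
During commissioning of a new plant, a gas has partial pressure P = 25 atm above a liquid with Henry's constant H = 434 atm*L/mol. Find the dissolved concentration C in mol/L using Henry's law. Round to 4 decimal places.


C = P / H
C = 25 / 434
C = 0.0576 mol/L


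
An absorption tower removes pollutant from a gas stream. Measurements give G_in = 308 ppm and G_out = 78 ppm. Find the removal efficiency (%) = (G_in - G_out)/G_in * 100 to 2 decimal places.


Efficiency = (G_in - G_out) / G_in * 100%
Efficiency = (308 - 78) / 308 * 100
Efficiency = 230 / 308 * 100
Efficiency = 74.68%


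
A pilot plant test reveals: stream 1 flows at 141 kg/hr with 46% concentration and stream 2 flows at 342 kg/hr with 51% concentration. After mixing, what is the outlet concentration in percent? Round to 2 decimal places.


Mass balance on solute: F1*x1 + F2*x2 = F3*x3
F3 = F1 + F2 = 141 + 342 = 483 kg/hr
x3 = (F1*x1 + F2*x2)/F3
x3 = (141*0.46 + 342*0.51) / 483
x3 = 49.54%


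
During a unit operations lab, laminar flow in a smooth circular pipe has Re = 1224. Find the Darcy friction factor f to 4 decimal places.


f = 64 / Re
f = 64 / 1224
f = 0.0523


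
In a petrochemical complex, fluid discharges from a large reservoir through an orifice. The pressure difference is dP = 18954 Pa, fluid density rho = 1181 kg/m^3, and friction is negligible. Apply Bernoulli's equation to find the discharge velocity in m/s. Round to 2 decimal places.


v = sqrt(2*dP/rho)
v = sqrt(2*18954/1181)
v = sqrt(32.098222)
v = 5.67 m/s


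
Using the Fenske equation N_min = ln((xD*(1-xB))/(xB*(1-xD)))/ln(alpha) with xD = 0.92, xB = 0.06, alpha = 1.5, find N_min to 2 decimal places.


N_min = ln((xD*(1-xB))/(xB*(1-xD))) / ln(alpha)
Numerator inside ln: 0.8648 / 0.0048 = 180.166667
ln(180.166667) = 5.193882
ln(alpha) = ln(1.5) = 0.405465
N_min = 5.193882 / 0.405465 = 12.81


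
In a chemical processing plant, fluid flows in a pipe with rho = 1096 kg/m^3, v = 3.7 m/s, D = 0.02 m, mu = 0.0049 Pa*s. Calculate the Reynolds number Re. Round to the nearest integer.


Re = rho * v * D / mu
Re = 1096 * 3.7 * 0.02 / 0.0049
Re = 81.104 / 0.0049
Re = 16552


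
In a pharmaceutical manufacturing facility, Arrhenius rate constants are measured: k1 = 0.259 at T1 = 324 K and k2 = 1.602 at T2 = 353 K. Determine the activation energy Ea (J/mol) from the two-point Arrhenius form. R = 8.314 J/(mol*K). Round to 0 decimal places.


Ea = R * ln(k2/k1) / (1/T1 - 1/T2)
ln(k2/k1) = ln(1.602/0.259) = 1.8221801
1/T1 - 1/T2 = 1/324 - 1/353 = 0.000253558563
Ea = 8.314 * 1.8221801 / 0.000253558563
Ea = 59748 J/mol


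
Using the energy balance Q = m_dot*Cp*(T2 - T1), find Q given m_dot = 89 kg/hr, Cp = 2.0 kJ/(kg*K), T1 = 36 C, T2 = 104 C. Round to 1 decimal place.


Q = m_dot * Cp * (T2 - T1)
Q = 89 * 2.0 * (104 - 36)
Q = 89 * 2.0 * 68
Q = 12104.0 kJ/hr


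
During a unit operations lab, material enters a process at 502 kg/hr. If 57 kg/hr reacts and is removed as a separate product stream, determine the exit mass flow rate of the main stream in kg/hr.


Steady-state mass balance on the main outlet: F_out = F_in - F_removed
F_out = 502 - 57
F_out = 445 kg/hr


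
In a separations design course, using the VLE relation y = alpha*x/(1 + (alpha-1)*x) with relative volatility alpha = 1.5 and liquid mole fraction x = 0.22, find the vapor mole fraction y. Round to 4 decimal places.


y = alpha*x / (1 + (alpha-1)*x)
y = 1.5*0.22 / (1 + (1.5-1)*0.22)
y = 0.33 / (1 + 0.11)
y = 0.33 / 1.11
y = 0.2973


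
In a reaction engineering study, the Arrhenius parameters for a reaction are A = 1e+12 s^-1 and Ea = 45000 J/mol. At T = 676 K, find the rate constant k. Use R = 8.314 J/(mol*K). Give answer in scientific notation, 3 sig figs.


k = A * exp(-Ea/(R*T))
k = 1e+12 * exp(-45000 / (8.314 * 676))
k = 1e+12 * exp(-8.006741)
k = 3.33e+08


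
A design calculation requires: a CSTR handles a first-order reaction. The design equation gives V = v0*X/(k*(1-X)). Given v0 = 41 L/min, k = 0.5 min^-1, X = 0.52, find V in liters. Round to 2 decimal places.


V = v0 * X / (k * (1 - X))
V = 41 * 0.52 / (0.5 * (1 - 0.52))
V = 21.32 / (0.5 * 0.48)
V = 21.32 / 0.24
V = 88.83 L


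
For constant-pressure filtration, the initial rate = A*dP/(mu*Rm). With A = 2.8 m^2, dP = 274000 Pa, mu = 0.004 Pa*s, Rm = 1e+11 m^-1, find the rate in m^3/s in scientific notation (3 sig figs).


rate = A * dP / (mu * Rm)
rate = 2.8 * 274000 / (0.004 * 1e+11)
rate = 767200.0 / 4.000e+08
rate = 1.92e-03 m^3/s


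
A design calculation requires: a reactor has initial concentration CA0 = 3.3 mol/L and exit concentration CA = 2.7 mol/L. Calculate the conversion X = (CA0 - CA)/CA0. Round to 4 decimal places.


X = (CA0 - CA) / CA0
X = (3.3 - 2.7) / 3.3
X = 0.6 / 3.3
X = 0.1818


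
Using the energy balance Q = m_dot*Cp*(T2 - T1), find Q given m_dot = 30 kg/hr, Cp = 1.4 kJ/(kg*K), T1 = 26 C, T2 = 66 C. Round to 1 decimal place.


Q = m_dot * Cp * (T2 - T1)
Q = 30 * 1.4 * (66 - 26)
Q = 30 * 1.4 * 40
Q = 1680.0 kJ/hr


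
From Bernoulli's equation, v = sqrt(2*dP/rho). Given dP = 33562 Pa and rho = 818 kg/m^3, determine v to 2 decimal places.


v = sqrt(2*dP/rho)
v = sqrt(2*33562/818)
v = sqrt(82.05868)
v = 9.06 m/s


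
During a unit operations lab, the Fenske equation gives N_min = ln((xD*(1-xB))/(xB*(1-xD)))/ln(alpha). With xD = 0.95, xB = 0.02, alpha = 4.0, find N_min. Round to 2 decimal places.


N_min = ln((xD*(1-xB))/(xB*(1-xD))) / ln(alpha)
Numerator inside ln: 0.931 / 0.001 = 931.0
ln(931.0) = 6.836259
ln(alpha) = ln(4.0) = 1.386294
N_min = 6.836259 / 1.386294 = 4.93


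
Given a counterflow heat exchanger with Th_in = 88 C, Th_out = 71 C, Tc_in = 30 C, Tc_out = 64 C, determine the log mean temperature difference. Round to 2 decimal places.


dT1 = Th_in - Tc_out = 88 - 64 = 24
dT2 = Th_out - Tc_in = 71 - 30 = 41
LMTD = (dT1 - dT2) / ln(dT1/dT2)
LMTD = (24 - 41) / ln(24/41)
LMTD = 31.74 K


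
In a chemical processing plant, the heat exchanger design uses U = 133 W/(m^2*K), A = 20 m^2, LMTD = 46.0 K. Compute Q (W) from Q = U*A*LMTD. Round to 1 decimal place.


Q = U * A * LMTD
Q = 133 * 20 * 46.0
Q = 122360.0 W


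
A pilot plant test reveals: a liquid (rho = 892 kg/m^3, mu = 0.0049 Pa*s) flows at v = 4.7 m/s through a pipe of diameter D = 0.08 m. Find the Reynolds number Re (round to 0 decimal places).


Re = rho * v * D / mu
Re = 892 * 4.7 * 0.08 / 0.0049
Re = 335.392 / 0.0049
Re = 68447


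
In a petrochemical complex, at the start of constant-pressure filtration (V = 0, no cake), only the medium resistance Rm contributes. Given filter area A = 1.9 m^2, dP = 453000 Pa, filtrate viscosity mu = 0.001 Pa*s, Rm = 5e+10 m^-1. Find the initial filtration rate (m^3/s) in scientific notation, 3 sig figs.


rate = A * dP / (mu * Rm)
rate = 1.9 * 453000 / (0.001 * 5e+10)
rate = 860700.0 / 5.000e+07
rate = 1.72e-02 m^3/s


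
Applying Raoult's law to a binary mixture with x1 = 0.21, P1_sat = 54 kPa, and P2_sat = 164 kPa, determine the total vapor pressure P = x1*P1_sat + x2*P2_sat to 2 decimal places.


P = x1*P1_sat + x2*P2_sat
x2 = 1 - x1 = 1 - 0.21 = 0.79
P = 0.21*54 + 0.79*164
P = 11.34 + 129.56
P = 140.90 kPa


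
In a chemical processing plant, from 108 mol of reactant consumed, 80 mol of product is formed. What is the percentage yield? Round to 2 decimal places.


Yield = (moles product / moles consumed) * 100%
Yield = (80 / 108) * 100
Yield = 0.7407 * 100
Yield = 74.07%


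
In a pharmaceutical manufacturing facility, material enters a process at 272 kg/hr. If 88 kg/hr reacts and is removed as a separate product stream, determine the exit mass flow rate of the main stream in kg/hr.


Steady-state mass balance on the main outlet: F_out = F_in - F_removed
F_out = 272 - 88
F_out = 184 kg/hr


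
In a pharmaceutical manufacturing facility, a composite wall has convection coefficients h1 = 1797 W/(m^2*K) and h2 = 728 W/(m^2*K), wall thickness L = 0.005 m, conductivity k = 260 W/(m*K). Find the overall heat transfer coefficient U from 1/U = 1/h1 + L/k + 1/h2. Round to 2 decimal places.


1/U = 1/h1 + L/k + 1/h2
1/U = 1/1797 + 0.005/260 + 1/728
1/U = 0.000556483 + 1.92308e-05 + 0.0013736264
1/U = 0.0019493402
U = 512.99 W/(m^2*K)


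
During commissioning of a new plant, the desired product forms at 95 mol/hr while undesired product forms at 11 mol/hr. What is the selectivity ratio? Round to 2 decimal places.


S = desired product rate / undesired product rate
S = 95 / 11
S = 8.64


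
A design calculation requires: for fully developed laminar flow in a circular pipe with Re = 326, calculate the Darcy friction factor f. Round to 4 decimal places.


f = 64 / Re
f = 64 / 326
f = 0.1963


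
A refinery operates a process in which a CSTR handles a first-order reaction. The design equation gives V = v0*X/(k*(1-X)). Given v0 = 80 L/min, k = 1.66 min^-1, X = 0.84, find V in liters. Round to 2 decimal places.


V = v0 * X / (k * (1 - X))
V = 80 * 0.84 / (1.66 * (1 - 0.84))
V = 67.2 / (1.66 * 0.16)
V = 67.2 / 0.2656
V = 253.01 L


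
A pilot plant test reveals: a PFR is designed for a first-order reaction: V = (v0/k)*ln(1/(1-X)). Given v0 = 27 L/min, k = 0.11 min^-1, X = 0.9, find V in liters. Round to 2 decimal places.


V = (v0/k) * ln(1/(1-X))
V = (27/0.11) * ln(1/(1-0.9))
V = 245.454545 * ln(10.0)
V = 245.454545 * 2.302585
V = 565.18 L


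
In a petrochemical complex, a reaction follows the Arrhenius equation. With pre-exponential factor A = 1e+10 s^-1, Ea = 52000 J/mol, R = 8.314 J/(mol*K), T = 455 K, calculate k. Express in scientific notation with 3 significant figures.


k = A * exp(-Ea/(R*T))
k = 1e+10 * exp(-52000 / (8.314 * 455))
k = 1e+10 * exp(-13.746177)
k = 1.07e+04


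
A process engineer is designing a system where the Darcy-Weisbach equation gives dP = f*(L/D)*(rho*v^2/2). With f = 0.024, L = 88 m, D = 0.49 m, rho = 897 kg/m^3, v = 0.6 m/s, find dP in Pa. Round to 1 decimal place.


dP = f * (L/D) * (rho*v^2/2)
dP = 0.024 * (88/0.49) * (897*0.6^2/2)
L/D = 179.59183673
rho*v^2/2 = 897*0.36/2 = 161.46
dP = 0.024 * 179.59183673 * 161.46
dP = 695.9 Pa


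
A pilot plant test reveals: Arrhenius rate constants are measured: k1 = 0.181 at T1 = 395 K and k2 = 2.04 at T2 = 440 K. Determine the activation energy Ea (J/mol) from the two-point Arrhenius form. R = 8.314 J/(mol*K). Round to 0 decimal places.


Ea = R * ln(k2/k1) / (1/T1 - 1/T2)
ln(k2/k1) = ln(2.04/0.181) = 2.4222081
1/T1 - 1/T2 = 1/395 - 1/440 = 0.000258918297
Ea = 8.314 * 2.4222081 / 0.000258918297
Ea = 77778 J/mol


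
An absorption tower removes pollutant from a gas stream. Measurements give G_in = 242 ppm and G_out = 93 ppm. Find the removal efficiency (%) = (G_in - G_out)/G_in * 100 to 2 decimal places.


Efficiency = (G_in - G_out) / G_in * 100%
Efficiency = (242 - 93) / 242 * 100
Efficiency = 149 / 242 * 100
Efficiency = 61.57%


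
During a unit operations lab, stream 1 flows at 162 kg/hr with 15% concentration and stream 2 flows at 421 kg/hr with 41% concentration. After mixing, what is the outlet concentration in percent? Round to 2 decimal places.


Mass balance on solute: F1*x1 + F2*x2 = F3*x3
F3 = F1 + F2 = 162 + 421 = 583 kg/hr
x3 = (F1*x1 + F2*x2)/F3
x3 = (162*0.15 + 421*0.41) / 583
x3 = 33.78%


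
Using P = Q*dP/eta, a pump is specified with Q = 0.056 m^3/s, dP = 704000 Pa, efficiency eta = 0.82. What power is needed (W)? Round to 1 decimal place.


P = Q * dP / eta
P = 0.056 * 704000 / 0.82
P = 39424.0 / 0.82
P = 48078.0 W


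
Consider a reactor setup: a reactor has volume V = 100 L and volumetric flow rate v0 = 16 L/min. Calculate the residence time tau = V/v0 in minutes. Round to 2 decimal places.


tau = V / v0
tau = 100 / 16
tau = 6.25 min


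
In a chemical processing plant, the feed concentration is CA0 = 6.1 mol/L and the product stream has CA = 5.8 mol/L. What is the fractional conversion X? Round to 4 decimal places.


X = (CA0 - CA) / CA0
X = (6.1 - 5.8) / 6.1
X = 0.3 / 6.1
X = 0.0492


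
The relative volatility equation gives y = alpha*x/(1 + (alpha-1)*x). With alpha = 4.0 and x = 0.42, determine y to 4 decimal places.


y = alpha*x / (1 + (alpha-1)*x)
y = 4.0*0.42 / (1 + (4.0-1)*0.42)
y = 1.68 / (1 + 1.26)
y = 1.68 / 2.26
y = 0.7434


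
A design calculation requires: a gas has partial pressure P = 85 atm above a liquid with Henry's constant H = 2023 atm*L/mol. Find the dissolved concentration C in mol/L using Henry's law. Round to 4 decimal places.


C = P / H
C = 85 / 2023
C = 0.0420 mol/L


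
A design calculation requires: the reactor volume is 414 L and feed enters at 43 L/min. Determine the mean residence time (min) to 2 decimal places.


tau = V / v0
tau = 414 / 43
tau = 9.63 min


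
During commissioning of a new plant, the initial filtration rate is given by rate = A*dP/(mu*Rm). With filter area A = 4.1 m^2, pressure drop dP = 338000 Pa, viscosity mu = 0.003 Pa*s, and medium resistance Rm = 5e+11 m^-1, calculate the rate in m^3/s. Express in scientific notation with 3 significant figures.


rate = A * dP / (mu * Rm)
rate = 4.1 * 338000 / (0.003 * 5e+11)
rate = 1385800.0 / 1.500e+09
rate = 9.24e-04 m^3/s


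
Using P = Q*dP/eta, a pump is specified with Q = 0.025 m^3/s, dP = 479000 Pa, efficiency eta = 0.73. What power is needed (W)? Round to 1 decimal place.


P = Q * dP / eta
P = 0.025 * 479000 / 0.73
P = 11975.0 / 0.73
P = 16404.1 W


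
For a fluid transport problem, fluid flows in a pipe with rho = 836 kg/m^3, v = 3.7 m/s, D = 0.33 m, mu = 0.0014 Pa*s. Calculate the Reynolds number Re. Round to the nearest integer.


Re = rho * v * D / mu
Re = 836 * 3.7 * 0.33 / 0.0014
Re = 1020.756 / 0.0014
Re = 729111


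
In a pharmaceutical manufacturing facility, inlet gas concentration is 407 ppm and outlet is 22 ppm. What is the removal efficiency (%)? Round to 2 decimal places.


Efficiency = (G_in - G_out) / G_in * 100%
Efficiency = (407 - 22) / 407 * 100
Efficiency = 385 / 407 * 100
Efficiency = 94.59%


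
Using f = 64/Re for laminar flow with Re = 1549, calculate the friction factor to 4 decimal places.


f = 64 / Re
f = 64 / 1549
f = 0.0413


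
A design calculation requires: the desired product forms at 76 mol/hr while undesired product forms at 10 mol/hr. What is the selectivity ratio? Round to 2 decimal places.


S = desired product rate / undesired product rate
S = 76 / 10
S = 7.60


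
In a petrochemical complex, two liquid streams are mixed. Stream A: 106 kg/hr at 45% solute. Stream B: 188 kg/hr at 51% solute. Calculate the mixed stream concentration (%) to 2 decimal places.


Mass balance on solute: F1*x1 + F2*x2 = F3*x3
F3 = F1 + F2 = 106 + 188 = 294 kg/hr
x3 = (F1*x1 + F2*x2)/F3
x3 = (106*0.45 + 188*0.51) / 294
x3 = 48.84%


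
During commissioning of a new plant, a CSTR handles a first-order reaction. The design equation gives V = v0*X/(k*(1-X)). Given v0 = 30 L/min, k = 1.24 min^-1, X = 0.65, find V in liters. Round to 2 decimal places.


V = v0 * X / (k * (1 - X))
V = 30 * 0.65 / (1.24 * (1 - 0.65))
V = 19.5 / (1.24 * 0.35)
V = 19.5 / 0.434
V = 44.93 L


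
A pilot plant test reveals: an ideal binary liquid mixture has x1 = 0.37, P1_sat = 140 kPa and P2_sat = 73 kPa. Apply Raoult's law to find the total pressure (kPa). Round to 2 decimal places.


P = x1*P1_sat + x2*P2_sat
x2 = 1 - x1 = 1 - 0.37 = 0.63
P = 0.37*140 + 0.63*73
P = 51.8 + 45.99
P = 97.79 kPa


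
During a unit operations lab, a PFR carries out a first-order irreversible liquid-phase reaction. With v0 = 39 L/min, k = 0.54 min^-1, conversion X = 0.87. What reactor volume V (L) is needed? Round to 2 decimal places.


V = (v0/k) * ln(1/(1-X))
V = (39/0.54) * ln(1/(1-0.87))
V = 72.222222 * ln(7.692308)
V = 72.222222 * 2.040221
V = 147.35 L


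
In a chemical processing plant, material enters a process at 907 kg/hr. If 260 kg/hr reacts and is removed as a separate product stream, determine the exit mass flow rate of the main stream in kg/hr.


Steady-state mass balance on the main outlet: F_out = F_in - F_removed
F_out = 907 - 260
F_out = 647 kg/hr


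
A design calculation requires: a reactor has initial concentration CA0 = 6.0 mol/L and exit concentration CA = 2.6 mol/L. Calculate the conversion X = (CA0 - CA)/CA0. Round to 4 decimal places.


X = (CA0 - CA) / CA0
X = (6.0 - 2.6) / 6.0
X = 3.4 / 6.0
X = 0.5667


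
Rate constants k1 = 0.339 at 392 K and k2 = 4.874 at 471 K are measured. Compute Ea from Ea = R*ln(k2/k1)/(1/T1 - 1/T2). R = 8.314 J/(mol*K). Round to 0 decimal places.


Ea = R * ln(k2/k1) / (1/T1 - 1/T2)
ln(k2/k1) = ln(4.874/0.339) = 2.6656701
1/T1 - 1/T2 = 1/392 - 1/471 = 0.000427878158
Ea = 8.314 * 2.6656701 / 0.000427878158
Ea = 51796 J/mol


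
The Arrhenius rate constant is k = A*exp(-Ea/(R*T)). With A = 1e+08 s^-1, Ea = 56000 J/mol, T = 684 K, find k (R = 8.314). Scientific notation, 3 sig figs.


k = A * exp(-Ea/(R*T))
k = 1e+08 * exp(-56000 / (8.314 * 684))
k = 1e+08 * exp(-9.847407)
k = 5.29e+03


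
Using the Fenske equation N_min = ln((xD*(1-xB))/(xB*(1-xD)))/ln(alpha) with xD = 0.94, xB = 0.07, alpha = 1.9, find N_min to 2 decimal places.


N_min = ln((xD*(1-xB))/(xB*(1-xD))) / ln(alpha)
Numerator inside ln: 0.8742 / 0.0042 = 208.142857
ln(208.142857) = 5.338225
ln(alpha) = ln(1.9) = 0.641854
N_min = 5.338225 / 0.641854 = 8.32


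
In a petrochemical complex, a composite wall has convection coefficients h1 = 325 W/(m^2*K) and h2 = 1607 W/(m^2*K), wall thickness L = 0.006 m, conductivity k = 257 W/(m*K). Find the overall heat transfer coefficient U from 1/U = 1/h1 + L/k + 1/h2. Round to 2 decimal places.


1/U = 1/h1 + L/k + 1/h2
1/U = 1/325 + 0.006/257 + 1/1607
1/U = 0.0030769231 + 2.33463e-05 + 0.0006222775
1/U = 0.0037225469
U = 268.63 W/(m^2*K)


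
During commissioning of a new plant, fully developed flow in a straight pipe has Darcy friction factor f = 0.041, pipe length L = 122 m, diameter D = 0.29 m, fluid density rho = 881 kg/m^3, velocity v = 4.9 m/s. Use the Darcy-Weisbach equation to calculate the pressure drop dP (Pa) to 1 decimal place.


dP = f * (L/D) * (rho*v^2/2)
dP = 0.041 * (122/0.29) * (881*4.9^2/2)
L/D = 420.68965517
rho*v^2/2 = 881*24.01/2 = 10576.405
dP = 0.041 * 420.68965517 * 10576.405
dP = 182424.8 Pa


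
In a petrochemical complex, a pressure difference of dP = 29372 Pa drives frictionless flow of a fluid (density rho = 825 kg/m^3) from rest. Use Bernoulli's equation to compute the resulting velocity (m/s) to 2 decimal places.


v = sqrt(2*dP/rho)
v = sqrt(2*29372/825)
v = sqrt(71.204848)
v = 8.44 m/s


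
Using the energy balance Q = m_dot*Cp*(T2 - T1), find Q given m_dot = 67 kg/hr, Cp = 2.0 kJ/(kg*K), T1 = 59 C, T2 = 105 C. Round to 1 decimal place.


Q = m_dot * Cp * (T2 - T1)
Q = 67 * 2.0 * (105 - 59)
Q = 67 * 2.0 * 46
Q = 6164.0 kJ/hr


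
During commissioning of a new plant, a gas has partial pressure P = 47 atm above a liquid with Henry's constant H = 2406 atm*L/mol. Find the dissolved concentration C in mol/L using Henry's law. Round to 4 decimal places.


C = P / H
C = 47 / 2406
C = 0.0195 mol/L


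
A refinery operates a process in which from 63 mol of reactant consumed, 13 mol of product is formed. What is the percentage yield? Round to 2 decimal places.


Yield = (moles product / moles consumed) * 100%
Yield = (13 / 63) * 100
Yield = 0.2063 * 100
Yield = 20.63%


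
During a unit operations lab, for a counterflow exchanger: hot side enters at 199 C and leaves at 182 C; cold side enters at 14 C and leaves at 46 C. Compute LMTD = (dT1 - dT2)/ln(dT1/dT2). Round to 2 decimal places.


dT1 = Th_in - Tc_out = 199 - 46 = 153
dT2 = Th_out - Tc_in = 182 - 14 = 168
LMTD = (dT1 - dT2) / ln(dT1/dT2)
LMTD = (153 - 168) / ln(153/168)
LMTD = 160.38 K


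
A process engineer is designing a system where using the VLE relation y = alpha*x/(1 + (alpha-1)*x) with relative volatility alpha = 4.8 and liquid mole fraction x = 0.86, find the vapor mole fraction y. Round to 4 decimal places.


y = alpha*x / (1 + (alpha-1)*x)
y = 4.8*0.86 / (1 + (4.8-1)*0.86)
y = 4.128 / (1 + 3.268)
y = 4.128 / 4.268
y = 0.9672


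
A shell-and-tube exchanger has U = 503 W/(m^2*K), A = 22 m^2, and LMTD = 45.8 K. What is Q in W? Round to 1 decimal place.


Q = U * A * LMTD
Q = 503 * 22 * 45.8
Q = 506822.8 W


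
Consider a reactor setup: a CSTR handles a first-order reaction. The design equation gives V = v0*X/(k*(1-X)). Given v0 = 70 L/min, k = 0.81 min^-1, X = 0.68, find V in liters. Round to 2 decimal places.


V = v0 * X / (k * (1 - X))
V = 70 * 0.68 / (0.81 * (1 - 0.68))
V = 47.6 / (0.81 * 0.32)
V = 47.6 / 0.2592
V = 183.64 L


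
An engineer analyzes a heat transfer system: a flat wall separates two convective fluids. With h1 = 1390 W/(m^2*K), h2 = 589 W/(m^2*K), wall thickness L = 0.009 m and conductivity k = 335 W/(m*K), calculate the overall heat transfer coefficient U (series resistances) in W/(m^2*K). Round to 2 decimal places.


1/U = 1/h1 + L/k + 1/h2
1/U = 1/1390 + 0.009/335 + 1/589
1/U = 0.0007194245 + 2.68657e-05 + 0.0016977929
1/U = 0.0024440831
U = 409.15 W/(m^2*K)


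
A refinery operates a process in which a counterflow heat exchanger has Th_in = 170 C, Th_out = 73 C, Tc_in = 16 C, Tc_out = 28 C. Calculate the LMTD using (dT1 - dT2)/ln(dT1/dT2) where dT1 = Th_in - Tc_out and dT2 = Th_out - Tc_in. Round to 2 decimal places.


dT1 = Th_in - Tc_out = 170 - 28 = 142
dT2 = Th_out - Tc_in = 73 - 16 = 57
LMTD = (dT1 - dT2) / ln(dT1/dT2)
LMTD = (142 - 57) / ln(142/57)
LMTD = 93.12 K


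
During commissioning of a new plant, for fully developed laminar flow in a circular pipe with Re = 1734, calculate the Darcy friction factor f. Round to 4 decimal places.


f = 64 / Re
f = 64 / 1734
f = 0.0369


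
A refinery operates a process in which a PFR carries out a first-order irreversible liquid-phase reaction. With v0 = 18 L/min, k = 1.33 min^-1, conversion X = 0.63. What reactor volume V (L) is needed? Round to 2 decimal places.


V = (v0/k) * ln(1/(1-X))
V = (18/1.33) * ln(1/(1-0.63))
V = 13.533835 * ln(2.702703)
V = 13.533835 * 0.994252
V = 13.46 L


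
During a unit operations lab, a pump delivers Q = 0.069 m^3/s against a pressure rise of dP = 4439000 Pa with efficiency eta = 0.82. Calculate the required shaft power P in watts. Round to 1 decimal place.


P = Q * dP / eta
P = 0.069 * 4439000 / 0.82
P = 306291.0 / 0.82
P = 373525.6 W


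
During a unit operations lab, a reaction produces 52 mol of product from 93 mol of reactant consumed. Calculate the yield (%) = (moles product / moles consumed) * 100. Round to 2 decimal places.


Yield = (moles product / moles consumed) * 100%
Yield = (52 / 93) * 100
Yield = 0.5591 * 100
Yield = 55.91%


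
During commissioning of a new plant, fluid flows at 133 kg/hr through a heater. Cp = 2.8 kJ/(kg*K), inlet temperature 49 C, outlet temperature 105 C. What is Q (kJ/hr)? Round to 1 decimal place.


Q = m_dot * Cp * (T2 - T1)
Q = 133 * 2.8 * (105 - 49)
Q = 133 * 2.8 * 56
Q = 20854.4 kJ/hr


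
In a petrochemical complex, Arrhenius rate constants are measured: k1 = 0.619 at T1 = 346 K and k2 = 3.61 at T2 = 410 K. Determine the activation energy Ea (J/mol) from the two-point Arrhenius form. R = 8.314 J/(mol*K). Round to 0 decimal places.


Ea = R * ln(k2/k1) / (1/T1 - 1/T2)
ln(k2/k1) = ln(3.61/0.619) = 1.7633578
1/T1 - 1/T2 = 1/346 - 1/410 = 0.00045114902
Ea = 8.314 * 1.7633578 / 0.00045114902
Ea = 32496 J/mol


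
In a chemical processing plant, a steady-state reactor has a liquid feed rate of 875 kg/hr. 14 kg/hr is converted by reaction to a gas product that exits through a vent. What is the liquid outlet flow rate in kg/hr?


Steady-state mass balance on the main outlet: F_out = F_in - F_removed
F_out = 875 - 14
F_out = 861 kg/hr


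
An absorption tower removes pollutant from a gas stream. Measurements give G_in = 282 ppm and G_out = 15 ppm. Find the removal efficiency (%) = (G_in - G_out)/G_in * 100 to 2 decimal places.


Efficiency = (G_in - G_out) / G_in * 100%
Efficiency = (282 - 15) / 282 * 100
Efficiency = 267 / 282 * 100
Efficiency = 94.68%
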